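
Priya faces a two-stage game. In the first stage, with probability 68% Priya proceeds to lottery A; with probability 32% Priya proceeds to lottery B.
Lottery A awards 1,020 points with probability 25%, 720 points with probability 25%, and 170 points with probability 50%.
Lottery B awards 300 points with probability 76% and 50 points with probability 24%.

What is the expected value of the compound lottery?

EV(A) = 0.25 × 1020 + 0.25 × 720 + 0.5 × 170 = 255 + 180 + 85 = 520
EV(B) = 0.76 × 300 + 0.24 × 50 = 228 + 12 = 240
Overall = 0.68 × 520 + 0.32 × 240 = 353.6 + 76.8 = 430.4

430.4 points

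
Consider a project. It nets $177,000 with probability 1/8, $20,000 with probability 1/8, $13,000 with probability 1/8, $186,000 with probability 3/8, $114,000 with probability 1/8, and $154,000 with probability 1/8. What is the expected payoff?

EV = 1/8 × 177000 + 1/8 × 20000 + 1/8 × 13000 + 3/8 × 186000 + 1/8 × 114000 + 1/8 × 154000 = 22125 + 2500 + 1625 + 69750 + 14250 + 19250 = 129500

$129,500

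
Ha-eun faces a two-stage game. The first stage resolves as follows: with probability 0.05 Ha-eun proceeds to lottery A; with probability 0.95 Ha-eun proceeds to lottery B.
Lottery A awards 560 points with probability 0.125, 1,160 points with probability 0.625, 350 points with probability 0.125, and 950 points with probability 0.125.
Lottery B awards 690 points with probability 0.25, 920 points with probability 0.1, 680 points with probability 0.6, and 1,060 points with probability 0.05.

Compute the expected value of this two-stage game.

737.1 points

EV(A) = 0.125 × 560 + 0.625 × 1160 + 0.125 × 350 + 0.125 × 950 = 70 + 725 + 43.75 + 118.75 = 957.5
EV(B) = 0.25 × 690 + 0.1 × 920 + 0.6 × 680 + 0.05 × 1060 = 172.5 + 92 + 408 + 53 = 725.5
Overall = 0.05 × 957.5 + 0.95 × 725.5 = 47.875 + 689.225 = 737.1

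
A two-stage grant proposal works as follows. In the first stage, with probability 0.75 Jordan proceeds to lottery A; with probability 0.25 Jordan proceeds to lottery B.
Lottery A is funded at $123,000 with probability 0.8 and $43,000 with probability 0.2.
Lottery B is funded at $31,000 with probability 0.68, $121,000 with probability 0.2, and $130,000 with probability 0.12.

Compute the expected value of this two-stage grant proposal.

$95,470

EV(A) = 0.8 × 123000 + 0.2 × 43000 = 98400 + 8600 = 107000
EV(B) = 0.68 × 31000 + 0.2 × 121000 + 0.12 × 130000 = 21080 + 24200 + 15600 = 60880
Overall = 0.75 × 107000 + 0.25 × 60880 = 80250 + 15220 = 95470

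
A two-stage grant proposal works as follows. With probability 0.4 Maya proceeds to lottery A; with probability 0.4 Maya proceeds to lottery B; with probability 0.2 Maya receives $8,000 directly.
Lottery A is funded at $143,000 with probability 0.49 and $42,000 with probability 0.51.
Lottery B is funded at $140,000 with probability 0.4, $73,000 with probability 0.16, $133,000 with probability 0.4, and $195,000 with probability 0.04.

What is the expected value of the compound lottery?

EV(A) = 0.49 × 143000 + 0.51 × 42000 = 70070 + 21420 = 91490
EV(B) = 0.4 × 140000 + 0.16 × 73000 + 0.4 × 133000 + 0.04 × 195000 = 56000 + 11680 + 53200 + 7800 = 128680
Branch C: 8000 (certain)
Overall = 0.4 × 91490 + 0.4 × 128680 + 0.2 × 8000 = 36596 + 51472 + 1600 = 89668

$89,668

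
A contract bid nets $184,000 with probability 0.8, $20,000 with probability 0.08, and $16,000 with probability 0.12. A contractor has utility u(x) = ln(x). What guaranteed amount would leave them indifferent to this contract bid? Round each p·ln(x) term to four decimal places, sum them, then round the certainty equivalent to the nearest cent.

$114,932.47

E[u] = 0.8·ln(184000) + 0.08·ln(20000) + 0.12·ln(16000) = 9.6982 + 0.7923 + 1.1616 = 11.6521
CE = e^11.6521 ≈ 114932.47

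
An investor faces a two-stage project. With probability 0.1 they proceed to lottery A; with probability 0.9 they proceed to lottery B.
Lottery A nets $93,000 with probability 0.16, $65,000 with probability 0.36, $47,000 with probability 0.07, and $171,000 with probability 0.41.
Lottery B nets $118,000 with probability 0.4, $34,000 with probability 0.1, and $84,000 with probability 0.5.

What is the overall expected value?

$94,508

EV(A) = 0.16 × 93000 + 0.36 × 65000 + 0.07 × 47000 + 0.41 × 171000 = 14880 + 23400 + 3290 + 70110 = 111680
EV(B) = 0.4 × 118000 + 0.1 × 34000 + 0.5 × 84000 = 47200 + 3400 + 42000 = 92600
Overall = 0.1 × 111680 + 0.9 × 92600 = 11168 + 83340 = 94508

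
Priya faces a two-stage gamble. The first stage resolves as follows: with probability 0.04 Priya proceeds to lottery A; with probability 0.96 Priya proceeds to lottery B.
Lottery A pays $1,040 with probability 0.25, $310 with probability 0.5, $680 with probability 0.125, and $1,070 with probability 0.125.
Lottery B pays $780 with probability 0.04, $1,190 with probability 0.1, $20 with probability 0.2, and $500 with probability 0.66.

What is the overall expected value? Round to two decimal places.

$490.18

EV(A) = 0.25 × 1040 + 0.5 × 310 + 0.125 × 680 + 0.125 × 1070 = 260 + 155 + 85 + 133.75 = 633.75
EV(B) = 0.04 × 780 + 0.1 × 1190 + 0.2 × 20 + 0.66 × 500 = 31.2 + 119 + 4 + 330 = 484.2
Overall = 0.04 × 633.75 + 0.96 × 484.2 = 25.35 + 464.832 = 490.182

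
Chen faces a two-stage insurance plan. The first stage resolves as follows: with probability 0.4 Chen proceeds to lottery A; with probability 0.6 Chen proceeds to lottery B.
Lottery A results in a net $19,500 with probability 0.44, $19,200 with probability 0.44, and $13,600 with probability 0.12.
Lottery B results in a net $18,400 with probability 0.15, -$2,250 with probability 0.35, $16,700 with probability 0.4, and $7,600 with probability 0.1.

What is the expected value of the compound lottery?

EV(A) = 0.44 × 19500 + 0.44 × 19200 + 0.12 × 13600 = 8580 + 8448 + 1632 = 18660
EV(B) = 0.15 × 18400 + 0.35 × (-2250) + 0.4 × 16700 + 0.1 × 7600 = 2760 − 787.5 + 6680 + 760 = 9412.5
Overall = 0.4 × 18660 + 0.6 × 9412.5 = 7464 + 5647.5 = 13111.5

$13,111.50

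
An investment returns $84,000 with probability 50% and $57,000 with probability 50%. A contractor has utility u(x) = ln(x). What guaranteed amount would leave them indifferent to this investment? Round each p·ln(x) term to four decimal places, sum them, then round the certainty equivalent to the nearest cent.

E[u] = 0.5·ln(84000) + 0.5·ln(57000) = 5.6693 + 5.4754 = 11.1447
CE = e^11.1447 ≈ 69196.12

$69,196.12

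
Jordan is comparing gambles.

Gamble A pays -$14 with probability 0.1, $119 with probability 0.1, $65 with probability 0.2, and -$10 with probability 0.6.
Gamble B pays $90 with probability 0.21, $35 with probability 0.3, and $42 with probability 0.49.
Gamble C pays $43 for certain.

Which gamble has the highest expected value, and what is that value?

Gamble B ($49.98)

Gamble A = 0.1 × (-14) + 0.1 × 119 + 0.2 × 65 + 0.6 × (-10) = -1.4 + 11.9 + 13 − 6 = 17.5
Gamble B = 0.21 × 90 + 0.3 × 35 + 0.49 × 42 = 18.9 + 10.5 + 20.58 = 49.98
Gamble C: 43 (certain)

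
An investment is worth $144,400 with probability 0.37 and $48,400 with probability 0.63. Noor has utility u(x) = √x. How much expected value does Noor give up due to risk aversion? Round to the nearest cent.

$5,967.36

E[u] = 0.37·√144400 + 0.63·√48400 = 0.37·380 + 0.63·220 = 279.2
CE = (279.2)² = 77952.64
Risk premium = EV − CE = 83920 − 77952.64 = 5967.36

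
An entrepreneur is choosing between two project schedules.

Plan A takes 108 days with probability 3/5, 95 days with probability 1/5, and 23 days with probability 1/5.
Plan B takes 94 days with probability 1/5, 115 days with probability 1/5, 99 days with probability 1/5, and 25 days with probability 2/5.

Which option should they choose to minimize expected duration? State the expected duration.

Plan B (71.6 days)

Plan A = 3/5 × 108 + 1/5 × 95 + 1/5 × 23 = 64.8 + 19 + 4.6 = 88.4
Plan B = 1/5 × 94 + 1/5 × 115 + 1/5 × 99 + 2/5 × 25 = 18.8 + 23 + 19.8 + 10 = 71.6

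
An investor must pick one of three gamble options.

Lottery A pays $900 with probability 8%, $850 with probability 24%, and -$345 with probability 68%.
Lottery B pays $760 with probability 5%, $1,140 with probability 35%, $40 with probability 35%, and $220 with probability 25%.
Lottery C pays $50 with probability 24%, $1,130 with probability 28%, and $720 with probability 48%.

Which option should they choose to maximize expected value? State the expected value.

Lottery C ($674)

Lottery A = 0.08 × 900 + 0.24 × 850 + 0.68 × (-345) = 72 + 204 − 234.6 = 41.4
Lottery B = 0.05 × 760 + 0.35 × 1140 + 0.35 × 40 + 0.25 × 220 = 38 + 399 + 14 + 55 = 506
Lottery C = 0.24 × 50 + 0.28 × 1130 + 0.48 × 720 = 12 + 316.4 + 345.6 = 674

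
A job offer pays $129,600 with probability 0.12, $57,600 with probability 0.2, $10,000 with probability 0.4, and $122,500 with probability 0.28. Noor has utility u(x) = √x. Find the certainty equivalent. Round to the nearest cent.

$52,532.64

E[u] = 0.12·√129600 + 0.2·√57600 + 0.4·√10000 + 0.28·√122500 = 0.12·360 + 0.2·240 + 0.4·100 + 0.28·350 = 229.2
CE = (229.2)² = 52532.64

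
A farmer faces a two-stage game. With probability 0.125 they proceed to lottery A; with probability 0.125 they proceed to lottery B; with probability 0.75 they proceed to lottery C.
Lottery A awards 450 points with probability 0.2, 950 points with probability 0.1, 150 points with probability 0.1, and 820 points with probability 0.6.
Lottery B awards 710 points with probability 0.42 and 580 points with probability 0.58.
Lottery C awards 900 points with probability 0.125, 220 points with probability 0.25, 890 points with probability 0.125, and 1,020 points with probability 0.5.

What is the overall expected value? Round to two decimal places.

EV(A) = 0.2 × 450 + 0.1 × 950 + 0.1 × 150 + 0.6 × 820 = 90 + 95 + 15 + 492 = 692
EV(B) = 0.42 × 710 + 0.58 × 580 = 298.2 + 336.4 = 634.6
EV(C) = 0.125 × 900 + 0.25 × 220 + 0.125 × 890 + 0.5 × 1020 = 112.5 + 55 + 111.25 + 510 = 788.75
Overall = 0.125 × 692 + 0.125 × 634.6 + 0.75 × 788.75 = 86.5 + 79.325 + 591.5625 = 757.3875

757.39 points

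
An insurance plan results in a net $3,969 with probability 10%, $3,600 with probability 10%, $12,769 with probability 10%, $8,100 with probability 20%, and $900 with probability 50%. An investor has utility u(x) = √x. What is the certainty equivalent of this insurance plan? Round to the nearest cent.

E[u] = 0.1·√3969 + 0.1·√3600 + 0.1·√12769 + 0.2·√8100 + 0.5·√900 = 0.1·63 + 0.1·60 + 0.1·113 + 0.2·90 + 0.5·30 = 56.6
CE = (56.6)² = 3203.56

$3,203.56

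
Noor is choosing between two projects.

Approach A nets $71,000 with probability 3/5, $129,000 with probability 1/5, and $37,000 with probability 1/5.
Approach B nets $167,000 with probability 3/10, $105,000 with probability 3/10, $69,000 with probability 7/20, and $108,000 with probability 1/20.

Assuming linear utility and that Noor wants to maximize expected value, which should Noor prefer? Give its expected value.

Approach B ($111,150)

Approach A = 3/5 × 71000 + 1/5 × 129000 + 1/5 × 37000 = 42600 + 25800 + 7400 = 75800
Approach B = 3/10 × 167000 + 3/10 × 105000 + 7/20 × 69000 + 1/20 × 108000 = 50100 + 31500 + 24150 + 5400 = 111150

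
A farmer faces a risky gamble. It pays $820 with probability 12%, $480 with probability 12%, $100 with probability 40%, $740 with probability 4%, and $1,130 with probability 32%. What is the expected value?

EV = 0.12 × 820 + 0.12 × 480 + 0.4 × 100 + 0.04 × 740 + 0.32 × 1130 = 98.4 + 57.6 + 40 + 29.6 + 361.6 = 587.2

$587.20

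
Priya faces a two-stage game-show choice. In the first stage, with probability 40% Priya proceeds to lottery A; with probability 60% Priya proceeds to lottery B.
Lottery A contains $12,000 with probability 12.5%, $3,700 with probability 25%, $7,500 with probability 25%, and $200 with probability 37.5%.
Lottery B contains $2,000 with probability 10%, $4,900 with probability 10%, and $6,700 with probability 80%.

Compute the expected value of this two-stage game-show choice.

EV(A) = 0.125 × 12000 + 0.25 × 3700 + 0.25 × 7500 + 0.375 × 200 = 1500 + 925 + 1875 + 75 = 4375
EV(B) = 0.1 × 2000 + 0.1 × 4900 + 0.8 × 6700 = 200 + 490 + 5360 = 6050
Overall = 0.4 × 4375 + 0.6 × 6050 = 1750 + 3630 = 5380

$5,380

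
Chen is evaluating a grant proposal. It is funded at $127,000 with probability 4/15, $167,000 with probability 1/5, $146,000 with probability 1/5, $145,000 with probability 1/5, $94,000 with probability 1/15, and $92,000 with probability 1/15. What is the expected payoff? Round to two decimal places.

EV = 4/15 × 127000 + 1/5 × 167000 + 1/5 × 146000 + 1/5 × 145000 + 1/15 × 94000 + 1/15 × 92000 = 33866.6667 + 33400 + 29200 + 29000 + 6266.6667 + 6133.3333 = 137866.6667

$137,866.67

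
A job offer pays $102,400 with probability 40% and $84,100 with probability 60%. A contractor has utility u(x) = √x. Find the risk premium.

$216

E[u] = 0.4·√102400 + 0.6·√84100 = 0.4·320 + 0.6·290 = 302
CE = (302)² = 91204
Risk premium = EV − CE = 91420 − 91204 = 216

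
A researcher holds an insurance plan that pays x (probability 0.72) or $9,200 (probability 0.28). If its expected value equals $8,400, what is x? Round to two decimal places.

0.72·x + 0.28·9200 = 8400
0.72·x = 8400 − 2576 = 5824
x = 5824 / 0.72 = 8088.8889

x = $8,088.89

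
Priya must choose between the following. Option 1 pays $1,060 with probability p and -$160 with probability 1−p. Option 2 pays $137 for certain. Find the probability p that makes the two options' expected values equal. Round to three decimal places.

p = 0.243

p·1060 + (1−p)·(-160) = 137
1220p − 160 = 137
p = (137 + 160) / 1220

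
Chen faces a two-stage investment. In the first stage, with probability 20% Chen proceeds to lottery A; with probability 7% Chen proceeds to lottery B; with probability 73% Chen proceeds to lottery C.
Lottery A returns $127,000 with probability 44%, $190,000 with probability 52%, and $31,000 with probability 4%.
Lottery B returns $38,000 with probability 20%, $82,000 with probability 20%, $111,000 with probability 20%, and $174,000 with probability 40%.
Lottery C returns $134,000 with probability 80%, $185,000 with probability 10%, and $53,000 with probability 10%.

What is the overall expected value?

$134,920

EV(A) = 0.44 × 127000 + 0.52 × 190000 + 0.04 × 31000 = 55880 + 98800 + 1240 = 155920
EV(B) = 0.2 × 38000 + 0.2 × 82000 + 0.2 × 111000 + 0.4 × 174000 = 7600 + 16400 + 22200 + 69600 = 115800
EV(C) = 0.8 × 134000 + 0.1 × 185000 + 0.1 × 53000 = 107200 + 18500 + 5300 = 131000
Overall = 0.2 × 155920 + 0.07 × 115800 + 0.73 × 131000 = 31184 + 8106 + 95630 = 134920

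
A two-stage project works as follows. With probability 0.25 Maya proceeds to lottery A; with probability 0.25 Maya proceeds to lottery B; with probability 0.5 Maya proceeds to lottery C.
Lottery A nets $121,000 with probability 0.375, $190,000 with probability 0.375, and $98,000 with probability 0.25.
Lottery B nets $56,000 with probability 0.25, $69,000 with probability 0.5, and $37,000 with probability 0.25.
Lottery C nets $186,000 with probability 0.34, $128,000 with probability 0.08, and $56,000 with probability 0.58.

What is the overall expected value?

$102,698.75

EV(A) = 0.375 × 121000 + 0.375 × 190000 + 0.25 × 98000 = 45375 + 71250 + 24500 = 141125
EV(B) = 0.25 × 56000 + 0.5 × 69000 + 0.25 × 37000 = 14000 + 34500 + 9250 = 57750
EV(C) = 0.34 × 186000 + 0.08 × 128000 + 0.58 × 56000 = 63240 + 10240 + 32480 = 105960
Overall = 0.25 × 141125 + 0.25 × 57750 + 0.5 × 105960 = 35281.25 + 14437.5 + 52980 = 102698.75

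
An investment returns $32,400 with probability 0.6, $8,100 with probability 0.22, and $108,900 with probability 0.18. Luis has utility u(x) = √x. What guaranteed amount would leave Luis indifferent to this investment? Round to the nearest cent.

$35,043.84

E[u] = 0.6·√32400 + 0.22·√8100 + 0.18·√108900 = 0.6·180 + 0.22·90 + 0.18·330 = 187.2
CE = (187.2)² = 35043.84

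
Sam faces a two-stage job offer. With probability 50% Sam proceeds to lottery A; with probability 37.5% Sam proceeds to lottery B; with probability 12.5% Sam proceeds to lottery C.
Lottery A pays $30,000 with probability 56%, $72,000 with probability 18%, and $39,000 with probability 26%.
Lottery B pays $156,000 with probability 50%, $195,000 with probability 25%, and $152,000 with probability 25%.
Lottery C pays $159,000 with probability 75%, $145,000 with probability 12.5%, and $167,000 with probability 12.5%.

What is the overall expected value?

$101,512.50

EV(A) = 0.56 × 30000 + 0.18 × 72000 + 0.26 × 39000 = 16800 + 12960 + 10140 = 39900
EV(B) = 0.5 × 156000 + 0.25 × 195000 + 0.25 × 152000 = 78000 + 48750 + 38000 = 164750
EV(C) = 0.75 × 159000 + 0.125 × 145000 + 0.125 × 167000 = 119250 + 18125 + 20875 = 158250
Overall = 0.5 × 39900 + 0.375 × 164750 + 0.125 × 158250 = 19950 + 61781.25 + 19781.25 = 101512.5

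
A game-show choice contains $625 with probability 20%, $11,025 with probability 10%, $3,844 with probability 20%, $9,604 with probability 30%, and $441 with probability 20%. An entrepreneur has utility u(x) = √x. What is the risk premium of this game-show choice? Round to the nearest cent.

E[u] = 0.2·√625 + 0.1·√11025 + 0.2·√3844 + 0.3·√9604 + 0.2·√441 = 0.2·25 + 0.1·105 + 0.2·62 + 0.3·98 + 0.2·21 = 61.5
CE = (61.5)² = 3782.25
Risk premium = EV − CE = 4965.7 − 3782.25 = 1183.45

$1,183.45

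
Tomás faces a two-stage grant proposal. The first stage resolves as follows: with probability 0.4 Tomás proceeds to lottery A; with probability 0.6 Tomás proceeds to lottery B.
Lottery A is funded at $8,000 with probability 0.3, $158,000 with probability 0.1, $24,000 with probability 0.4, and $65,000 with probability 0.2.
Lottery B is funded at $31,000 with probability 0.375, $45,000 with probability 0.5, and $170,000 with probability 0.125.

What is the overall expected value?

EV(A) = 0.3 × 8000 + 0.1 × 158000 + 0.4 × 24000 + 0.2 × 65000 = 2400 + 15800 + 9600 + 13000 = 40800
EV(B) = 0.375 × 31000 + 0.5 × 45000 + 0.125 × 170000 = 11625 + 22500 + 21250 = 55375
Overall = 0.4 × 40800 + 0.6 × 55375 = 16320 + 33225 = 49545

$49,545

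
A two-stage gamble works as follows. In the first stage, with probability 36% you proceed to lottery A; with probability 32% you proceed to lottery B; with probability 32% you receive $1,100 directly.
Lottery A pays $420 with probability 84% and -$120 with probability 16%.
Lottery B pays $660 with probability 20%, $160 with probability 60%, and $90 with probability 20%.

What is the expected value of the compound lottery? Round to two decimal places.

EV(A) = 0.84 × 420 + 0.16 × (-120) = 352.8 − 19.2 = 333.6
EV(B) = 0.2 × 660 + 0.6 × 160 + 0.2 × 90 = 132 + 96 + 18 = 246
Branch C: 1100 (certain)
Overall = 0.36 × 333.6 + 0.32 × 246 + 0.32 × 1100 = 120.096 + 78.72 + 352 = 550.816

$550.82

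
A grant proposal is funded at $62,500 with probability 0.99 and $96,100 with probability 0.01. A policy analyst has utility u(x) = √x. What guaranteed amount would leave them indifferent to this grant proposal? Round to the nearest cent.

E[u] = 0.99·√62500 + 0.01·√96100 = 0.99·250 + 0.01·310 = 250.6
CE = (250.6)² = 62800.36

$62,800.36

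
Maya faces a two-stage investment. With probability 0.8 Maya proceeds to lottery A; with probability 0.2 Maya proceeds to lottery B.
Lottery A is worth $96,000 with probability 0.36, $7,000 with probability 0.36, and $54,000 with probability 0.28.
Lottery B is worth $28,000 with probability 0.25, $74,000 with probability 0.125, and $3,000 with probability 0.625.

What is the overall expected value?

$45,385

EV(A) = 0.36 × 96000 + 0.36 × 7000 + 0.28 × 54000 = 34560 + 2520 + 15120 = 52200
EV(B) = 0.25 × 28000 + 0.125 × 74000 + 0.625 × 3000 = 7000 + 9250 + 1875 = 18125
Overall = 0.8 × 52200 + 0.2 × 18125 = 41760 + 3625 = 45385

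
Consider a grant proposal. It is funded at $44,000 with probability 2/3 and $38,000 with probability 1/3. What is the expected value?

EV = 2/3 × 44000 + 1/3 × 38000 = 29333.3333 + 12666.6667 = 42000

$42,000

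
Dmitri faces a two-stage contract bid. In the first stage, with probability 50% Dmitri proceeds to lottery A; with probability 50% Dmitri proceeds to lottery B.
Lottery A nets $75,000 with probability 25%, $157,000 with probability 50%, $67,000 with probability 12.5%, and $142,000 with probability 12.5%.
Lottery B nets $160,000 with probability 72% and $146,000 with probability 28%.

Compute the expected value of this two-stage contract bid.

EV(A) = 0.25 × 75000 + 0.5 × 157000 + 0.125 × 67000 + 0.125 × 142000 = 18750 + 78500 + 8375 + 17750 = 123375
EV(B) = 0.72 × 160000 + 0.28 × 146000 = 115200 + 40880 = 156080
Overall = 0.5 × 123375 + 0.5 × 156080 = 61687.5 + 78040 = 139727.5

$139,727.50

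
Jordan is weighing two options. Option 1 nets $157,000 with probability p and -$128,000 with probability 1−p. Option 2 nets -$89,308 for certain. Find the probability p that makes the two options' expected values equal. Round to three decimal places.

p·157000 + (1−p)·(-128000) = -89308
285000p − 128000 = -89308
p = (-89308 + 128000) / 285000

p = 0.136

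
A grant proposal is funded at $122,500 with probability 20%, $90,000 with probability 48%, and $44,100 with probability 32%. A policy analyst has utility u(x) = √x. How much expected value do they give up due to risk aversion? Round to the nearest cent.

E[u] = 0.2·√122500 + 0.48·√90000 + 0.32·√44100 = 0.2·350 + 0.48·300 + 0.32·210 = 281.2
CE = (281.2)² = 79073.44
Risk premium = EV − CE = 81812 − 79073.44 = 2738.56

$2,738.56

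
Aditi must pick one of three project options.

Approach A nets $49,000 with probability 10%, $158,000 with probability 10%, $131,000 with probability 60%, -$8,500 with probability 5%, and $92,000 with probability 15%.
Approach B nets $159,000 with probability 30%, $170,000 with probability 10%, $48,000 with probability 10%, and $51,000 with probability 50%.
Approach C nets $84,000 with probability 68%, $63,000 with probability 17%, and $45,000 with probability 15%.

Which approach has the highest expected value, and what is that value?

Approach A ($112,675)

Approach A = 0.1 × 49000 + 0.1 × 158000 + 0.6 × 131000 + 0.05 × (-8500) + 0.15 × 92000 = 4900 + 15800 + 78600 − 425 + 13800 = 112675
Approach B = 0.3 × 159000 + 0.1 × 170000 + 0.1 × 48000 + 0.5 × 51000 = 47700 + 17000 + 4800 + 25500 = 95000
Approach C = 0.68 × 84000 + 0.17 × 63000 + 0.15 × 45000 = 57120 + 10710 + 6750 = 74580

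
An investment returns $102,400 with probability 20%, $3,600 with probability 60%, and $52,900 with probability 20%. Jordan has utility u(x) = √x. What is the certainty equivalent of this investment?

E[u] = 0.2·√102400 + 0.6·√3600 + 0.2·√52900 = 0.2·320 + 0.6·60 + 0.2·230 = 146
CE = (146)² = 21316

$21,316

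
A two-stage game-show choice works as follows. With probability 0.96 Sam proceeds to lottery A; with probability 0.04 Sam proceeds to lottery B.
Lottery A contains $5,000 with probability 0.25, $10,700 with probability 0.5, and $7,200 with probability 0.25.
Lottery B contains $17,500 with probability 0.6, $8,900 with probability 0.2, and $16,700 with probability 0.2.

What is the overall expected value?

$8,688.80

EV(A) = 0.25 × 5000 + 0.5 × 10700 + 0.25 × 7200 = 1250 + 5350 + 1800 = 8400
EV(B) = 0.6 × 17500 + 0.2 × 8900 + 0.2 × 16700 = 10500 + 1780 + 3340 = 15620
Overall = 0.96 × 8400 + 0.04 × 15620 = 8064 + 624.8 = 8688.8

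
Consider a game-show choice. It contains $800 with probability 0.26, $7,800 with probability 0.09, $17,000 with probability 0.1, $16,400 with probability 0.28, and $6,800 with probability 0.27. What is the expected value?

EV = 0.26 × 800 + 0.09 × 7800 + 0.1 × 17000 + 0.28 × 16400 + 0.27 × 6800 = 208 + 702 + 1700 + 4592 + 1836 = 9038

$9,038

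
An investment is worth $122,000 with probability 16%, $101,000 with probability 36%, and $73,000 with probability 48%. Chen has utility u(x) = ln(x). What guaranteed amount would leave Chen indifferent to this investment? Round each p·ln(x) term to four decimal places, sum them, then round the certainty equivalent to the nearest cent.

E[u] = 0.16·ln(122000) + 0.36·ln(101000) + 0.48·ln(73000) = 1.8739 + 4.1482 + 5.3751 = 11.3972
CE = e^11.3972 ≈ 89071.97

$89,071.97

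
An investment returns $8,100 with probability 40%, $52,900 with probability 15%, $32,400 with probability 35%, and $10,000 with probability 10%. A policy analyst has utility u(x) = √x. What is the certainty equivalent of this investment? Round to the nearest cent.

E[u] = 0.4·√8100 + 0.15·√52900 + 0.35·√32400 + 0.1·√10000 = 0.4·90 + 0.15·230 + 0.35·180 + 0.1·100 = 143.5
CE = (143.5)² = 20592.25

$20,592.25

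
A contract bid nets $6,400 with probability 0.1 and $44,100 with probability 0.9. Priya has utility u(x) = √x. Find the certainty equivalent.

$38,809

E[u] = 0.1·√6400 + 0.9·√44100 = 0.1·80 + 0.9·210 = 197
CE = (197)² = 38809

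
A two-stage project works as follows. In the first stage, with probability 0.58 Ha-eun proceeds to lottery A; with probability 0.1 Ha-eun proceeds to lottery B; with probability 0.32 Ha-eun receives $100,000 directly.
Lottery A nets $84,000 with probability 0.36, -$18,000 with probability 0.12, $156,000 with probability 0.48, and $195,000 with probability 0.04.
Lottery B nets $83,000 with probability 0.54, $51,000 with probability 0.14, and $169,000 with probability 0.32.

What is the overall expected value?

$106,844.80

EV(A) = 0.36 × 84000 + 0.12 × (-18000) + 0.48 × 156000 + 0.04 × 195000 = 30240 − 2160 + 74880 + 7800 = 110760
EV(B) = 0.54 × 83000 + 0.14 × 51000 + 0.32 × 169000 = 44820 + 7140 + 54080 = 106040
Branch C: 100000 (certain)
Overall = 0.58 × 110760 + 0.1 × 106040 + 0.32 × 100000 = 64240.8 + 10604 + 32000 = 106844.8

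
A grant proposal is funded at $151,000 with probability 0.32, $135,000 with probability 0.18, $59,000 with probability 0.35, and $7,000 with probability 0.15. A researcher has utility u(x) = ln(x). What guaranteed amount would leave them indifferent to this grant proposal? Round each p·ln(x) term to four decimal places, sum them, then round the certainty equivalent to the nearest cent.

$67,184.64

E[u] = 0.32·ln(151000) + 0.18·ln(135000) + 0.35·ln(59000) + 0.15·ln(7000) = 3.8160 + 2.1263 + 3.8449 + 1.3280 = 11.1152
CE = e^11.1152 ≈ 67184.64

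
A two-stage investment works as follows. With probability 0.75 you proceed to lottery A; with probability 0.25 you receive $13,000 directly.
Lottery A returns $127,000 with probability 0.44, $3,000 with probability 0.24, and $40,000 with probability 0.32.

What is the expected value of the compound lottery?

EV(A) = 0.44 × 127000 + 0.24 × 3000 + 0.32 × 40000 = 55880 + 720 + 12800 = 69400
Branch B: 13000 (certain)
Overall = 0.75 × 69400 + 0.25 × 13000 = 52050 + 3250 = 55300

$55,300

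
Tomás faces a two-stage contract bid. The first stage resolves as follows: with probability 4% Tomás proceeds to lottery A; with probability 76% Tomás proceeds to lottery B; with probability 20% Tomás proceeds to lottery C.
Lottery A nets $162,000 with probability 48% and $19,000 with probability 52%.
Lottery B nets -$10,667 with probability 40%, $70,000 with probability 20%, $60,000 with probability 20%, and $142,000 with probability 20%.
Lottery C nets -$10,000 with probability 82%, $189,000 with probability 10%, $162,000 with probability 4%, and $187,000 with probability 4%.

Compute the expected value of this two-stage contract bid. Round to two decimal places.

EV(A) = 0.48 × 162000 + 0.52 × 19000 = 77760 + 9880 = 87640
EV(B) = 0.4 × (-10667) + 0.2 × 70000 + 0.2 × 60000 + 0.2 × 142000 = -4266.8 + 14000 + 12000 + 28400 = 50133.2
EV(C) = 0.82 × (-10000) + 0.1 × 189000 + 0.04 × 162000 + 0.04 × 187000 = -8200 + 18900 + 6480 + 7480 = 24660
Overall = 0.04 × 87640 + 0.76 × 50133.2 + 0.2 × 24660 = 3505.6 + 38101.232 + 4932 = 46538.832

$46,538.83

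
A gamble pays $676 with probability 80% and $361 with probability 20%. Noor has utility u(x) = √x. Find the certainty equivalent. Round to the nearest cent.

E[u] = 0.8·√676 + 0.2·√361 = 0.8·26 + 0.2·19 = 24.6
CE = (24.6)² = 605.16

$605.16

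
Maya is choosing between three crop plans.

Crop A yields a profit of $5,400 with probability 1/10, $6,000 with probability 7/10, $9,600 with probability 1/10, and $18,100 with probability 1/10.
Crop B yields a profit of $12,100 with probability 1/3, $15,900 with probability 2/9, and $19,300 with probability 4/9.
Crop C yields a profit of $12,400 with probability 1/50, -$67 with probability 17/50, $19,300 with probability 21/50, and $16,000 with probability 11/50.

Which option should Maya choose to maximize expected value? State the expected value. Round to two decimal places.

Crop A = 1/10 × 5400 + 7/10 × 6000 + 1/10 × 9600 + 1/10 × 18100 = 540 + 4200 + 960 + 1810 = 7510
Crop B = 1/3 × 12100 + 2/9 × 15900 + 4/9 × 19300 = 4033.3333 + 3533.3333 + 8577.7778 = 16144.4444
Crop C = 1/50 × 12400 + 17/50 × (-67) + 21/50 × 19300 + 11/50 × 16000 = 248 − 22.78 + 8106 + 3520 = 11851.22

Crop B ($16,144.44)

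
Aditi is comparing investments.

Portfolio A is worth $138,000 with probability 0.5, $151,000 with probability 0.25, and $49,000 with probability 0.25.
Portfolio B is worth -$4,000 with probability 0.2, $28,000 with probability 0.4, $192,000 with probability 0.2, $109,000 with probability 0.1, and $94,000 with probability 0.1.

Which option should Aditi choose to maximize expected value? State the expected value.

Portfolio A ($119,000)

Portfolio A = 0.5 × 138000 + 0.25 × 151000 + 0.25 × 49000 = 69000 + 37750 + 12250 = 119000
Portfolio B = 0.2 × (-4000) + 0.4 × 28000 + 0.2 × 192000 + 0.1 × 109000 + 0.1 × 94000 = -800 + 11200 + 38400 + 10900 + 9400 = 69100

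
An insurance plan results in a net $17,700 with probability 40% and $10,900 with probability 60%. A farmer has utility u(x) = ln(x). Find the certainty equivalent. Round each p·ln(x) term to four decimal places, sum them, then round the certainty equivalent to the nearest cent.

E[u] = 0.4·ln(17700) + 0.6·ln(10900) = 3.9125 + 5.5779 = 9.4904
CE = e^9.4904 ≈ 13232.09

$13,232.09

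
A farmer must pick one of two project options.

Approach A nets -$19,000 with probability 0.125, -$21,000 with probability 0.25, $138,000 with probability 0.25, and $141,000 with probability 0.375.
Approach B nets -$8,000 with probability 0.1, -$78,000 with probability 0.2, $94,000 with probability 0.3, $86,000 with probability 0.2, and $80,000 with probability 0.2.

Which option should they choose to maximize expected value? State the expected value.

Approach A ($79,750)

Approach A = 0.125 × (-19000) + 0.25 × (-21000) + 0.25 × 138000 + 0.375 × 141000 = -2375 − 5250 + 34500 + 52875 = 79750
Approach B = 0.1 × (-8000) + 0.2 × (-78000) + 0.3 × 94000 + 0.2 × 86000 + 0.2 × 80000 = -800 − 15600 + 28200 + 17200 + 16000 = 45000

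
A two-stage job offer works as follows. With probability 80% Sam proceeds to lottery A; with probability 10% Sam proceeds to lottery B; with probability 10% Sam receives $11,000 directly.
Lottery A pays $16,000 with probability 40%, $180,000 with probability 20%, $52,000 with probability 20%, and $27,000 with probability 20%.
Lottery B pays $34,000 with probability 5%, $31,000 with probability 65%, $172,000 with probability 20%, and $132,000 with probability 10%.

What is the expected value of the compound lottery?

$54,605

EV(A) = 0.4 × 16000 + 0.2 × 180000 + 0.2 × 52000 + 0.2 × 27000 = 6400 + 36000 + 10400 + 5400 = 58200
EV(B) = 0.05 × 34000 + 0.65 × 31000 + 0.2 × 172000 + 0.1 × 132000 = 1700 + 20150 + 34400 + 13200 = 69450
Branch C: 11000 (certain)
Overall = 0.8 × 58200 + 0.1 × 69450 + 0.1 × 11000 = 46560 + 6945 + 1100 = 54605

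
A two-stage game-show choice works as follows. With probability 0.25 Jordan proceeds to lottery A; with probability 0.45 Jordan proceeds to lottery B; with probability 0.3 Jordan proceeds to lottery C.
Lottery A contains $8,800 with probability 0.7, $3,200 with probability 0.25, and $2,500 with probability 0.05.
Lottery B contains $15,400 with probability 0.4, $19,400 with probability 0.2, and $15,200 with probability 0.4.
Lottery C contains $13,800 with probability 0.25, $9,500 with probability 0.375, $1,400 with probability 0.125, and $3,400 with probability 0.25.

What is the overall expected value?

$11,436.50

EV(A) = 0.7 × 8800 + 0.25 × 3200 + 0.05 × 2500 = 6160 + 800 + 125 = 7085
EV(B) = 0.4 × 15400 + 0.2 × 19400 + 0.4 × 15200 = 6160 + 3880 + 6080 = 16120
EV(C) = 0.25 × 13800 + 0.375 × 9500 + 0.125 × 1400 + 0.25 × 3400 = 3450 + 3562.5 + 175 + 850 = 8037.5
Overall = 0.25 × 7085 + 0.45 × 16120 + 0.3 × 8037.5 = 1771.25 + 7254 + 2411.25 = 11436.5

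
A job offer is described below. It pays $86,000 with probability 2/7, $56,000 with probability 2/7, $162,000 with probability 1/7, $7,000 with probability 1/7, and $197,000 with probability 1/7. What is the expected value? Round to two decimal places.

$92,857.14

EV = 2/7 × 86000 + 2/7 × 56000 + 1/7 × 162000 + 1/7 × 7000 + 1/7 × 197000 = 24571.4286 + 16000 + 23142.8571 + 1000 + 28142.8571 = 92857.1429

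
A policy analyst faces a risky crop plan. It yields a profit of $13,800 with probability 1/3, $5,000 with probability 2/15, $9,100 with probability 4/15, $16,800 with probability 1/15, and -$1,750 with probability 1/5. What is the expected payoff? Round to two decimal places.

$8,463.33

EV = 1/3 × 13800 + 2/15 × 5000 + 4/15 × 9100 + 1/15 × 16800 + 1/5 × (-1750) = 4600 + 666.6667 + 2426.6667 + 1120 − 350 = 8463.3333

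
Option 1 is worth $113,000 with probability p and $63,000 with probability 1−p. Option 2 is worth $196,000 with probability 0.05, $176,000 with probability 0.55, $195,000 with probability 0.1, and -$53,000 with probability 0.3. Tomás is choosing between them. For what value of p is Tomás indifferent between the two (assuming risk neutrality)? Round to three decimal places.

p = 0.944

EV(Option 2) = 0.05 × 196000 + 0.55 × 176000 + 0.1 × 195000 + 0.3 × (-53000) = 9800 + 96800 + 19500 − 15900 = 110200
p·113000 + (1−p)·63000 = 110200
50000p + 63000 = 110200
p = (110200 − 63000) / 50000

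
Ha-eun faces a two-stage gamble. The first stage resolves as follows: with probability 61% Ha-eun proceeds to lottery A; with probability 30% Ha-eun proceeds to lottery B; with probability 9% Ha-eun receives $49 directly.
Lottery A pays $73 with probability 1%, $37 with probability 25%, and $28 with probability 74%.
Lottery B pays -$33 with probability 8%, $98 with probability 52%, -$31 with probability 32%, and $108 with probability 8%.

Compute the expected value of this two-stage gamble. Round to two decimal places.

EV(A) = 0.01 × 73 + 0.25 × 37 + 0.74 × 28 = 0.73 + 9.25 + 20.72 = 30.7
EV(B) = 0.08 × (-33) + 0.52 × 98 + 0.32 × (-31) + 0.08 × 108 = -2.64 + 50.96 − 9.92 + 8.64 = 47.04
Branch C: 49 (certain)
Overall = 0.61 × 30.7 + 0.3 × 47.04 + 0.09 × 49 = 18.727 + 14.112 + 4.41 = 37.249

$37.25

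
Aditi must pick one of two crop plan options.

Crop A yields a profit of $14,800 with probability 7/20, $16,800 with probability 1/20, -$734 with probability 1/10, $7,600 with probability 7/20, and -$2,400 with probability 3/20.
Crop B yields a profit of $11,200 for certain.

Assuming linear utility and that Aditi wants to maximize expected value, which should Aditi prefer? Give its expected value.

Crop A = 7/20 × 14800 + 1/20 × 16800 + 1/10 × (-734) + 7/20 × 7600 + 3/20 × (-2400) = 5180 + 840 − 73.4 + 2660 − 360 = 8246.6
Crop B: 11200 (certain)

Crop B ($11,200)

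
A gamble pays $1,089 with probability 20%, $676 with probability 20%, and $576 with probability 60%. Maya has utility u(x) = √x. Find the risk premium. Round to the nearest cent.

E[u] = 0.2·√1089 + 0.2·√676 + 0.6·√576 = 0.2·33 + 0.2·26 + 0.6·24 = 26.2
CE = (26.2)² = 686.44
Risk premium = EV − CE = 698.6 − 686.44 = 12.16

$12.16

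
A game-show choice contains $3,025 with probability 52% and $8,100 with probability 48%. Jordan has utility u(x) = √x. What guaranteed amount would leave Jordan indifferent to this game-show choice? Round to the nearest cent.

E[u] = 0.52·√3025 + 0.48·√8100 = 0.52·55 + 0.48·90 = 71.8
CE = (71.8)² = 5155.24

$5,155.24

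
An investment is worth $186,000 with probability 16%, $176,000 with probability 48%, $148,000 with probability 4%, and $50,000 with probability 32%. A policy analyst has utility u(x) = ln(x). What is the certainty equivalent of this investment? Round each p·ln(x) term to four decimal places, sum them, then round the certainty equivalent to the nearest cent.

E[u] = 0.16·ln(186000) + 0.48·ln(176000) + 0.04·ln(148000) + 0.32·ln(50000) = 1.9414 + 5.7976 + 0.4762 + 3.4623 = 11.6775
CE = e^11.6775 ≈ 117889.14

$117,889.14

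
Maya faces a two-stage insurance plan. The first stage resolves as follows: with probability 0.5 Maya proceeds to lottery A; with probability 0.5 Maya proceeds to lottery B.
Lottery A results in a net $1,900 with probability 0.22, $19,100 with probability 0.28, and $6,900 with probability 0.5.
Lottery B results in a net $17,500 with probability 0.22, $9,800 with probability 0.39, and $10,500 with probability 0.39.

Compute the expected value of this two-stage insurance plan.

$10,491.50

EV(A) = 0.22 × 1900 + 0.28 × 19100 + 0.5 × 6900 = 418 + 5348 + 3450 = 9216
EV(B) = 0.22 × 17500 + 0.39 × 9800 + 0.39 × 10500 = 3850 + 3822 + 4095 = 11767
Overall = 0.5 × 9216 + 0.5 × 11767 = 4608 + 5883.5 = 10491.5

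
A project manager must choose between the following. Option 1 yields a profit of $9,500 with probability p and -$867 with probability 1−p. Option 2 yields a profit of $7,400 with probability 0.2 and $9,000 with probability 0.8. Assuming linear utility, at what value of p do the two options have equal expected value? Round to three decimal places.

p = 0.921

EV(Option 2) = 0.2 × 7400 + 0.8 × 9000 = 1480 + 7200 = 8680
p·9500 + (1−p)·(-867) = 8680
10367p − 867 = 8680
p = (8680 + 867) / 10367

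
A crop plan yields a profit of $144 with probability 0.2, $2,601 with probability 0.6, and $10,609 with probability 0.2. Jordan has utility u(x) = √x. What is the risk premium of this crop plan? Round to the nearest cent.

$838.24

E[u] = 0.2·√144 + 0.6·√2601 + 0.2·√10609 = 0.2·12 + 0.6·51 + 0.2·103 = 53.6
CE = (53.6)² = 2872.96
Risk premium = EV − CE = 3711.2 − 2872.96 = 838.24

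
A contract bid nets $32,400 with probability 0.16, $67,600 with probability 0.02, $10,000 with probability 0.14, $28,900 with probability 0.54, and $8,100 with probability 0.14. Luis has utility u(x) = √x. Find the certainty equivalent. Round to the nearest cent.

$23,225.76

E[u] = 0.16·√32400 + 0.02·√67600 + 0.14·√10000 + 0.54·√28900 + 0.14·√8100 = 0.16·180 + 0.02·260 + 0.14·100 + 0.54·170 + 0.14·90 = 152.4
CE = (152.4)² = 23225.76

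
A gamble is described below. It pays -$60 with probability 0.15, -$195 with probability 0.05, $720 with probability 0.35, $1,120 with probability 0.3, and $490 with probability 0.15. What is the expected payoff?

$642.75

EV = 0.15 × (-60) + 0.05 × (-195) + 0.35 × 720 + 0.3 × 1120 + 0.15 × 490 = -9 − 9.75 + 252 + 336 + 73.5 = 642.75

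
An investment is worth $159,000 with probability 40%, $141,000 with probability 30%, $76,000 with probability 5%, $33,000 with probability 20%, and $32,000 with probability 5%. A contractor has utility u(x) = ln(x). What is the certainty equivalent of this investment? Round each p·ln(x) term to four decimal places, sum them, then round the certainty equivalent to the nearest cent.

E[u] = 0.4·ln(159000) + 0.3·ln(141000) + 0.05·ln(76000) + 0.2·ln(33000) + 0.05·ln(32000) = 4.7907 + 3.5570 + 0.5619 + 2.0809 + 0.5187 = 11.5092
CE = e^11.5092 ≈ 99628.15

$99,628.15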